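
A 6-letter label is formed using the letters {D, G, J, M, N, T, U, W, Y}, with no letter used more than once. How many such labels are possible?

60480

Choose and order 6 of the 9 symbols: the first letter has 9 options, the next 8, and so on down to 4.
That product is 9 × 8 × 7 × 6 × 5 × 4 = 60480.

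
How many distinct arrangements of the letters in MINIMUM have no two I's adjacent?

300

Total arrangements of MINIMUM: 7!/(3!·2!) = 420.
Arrangements with the I's together: treat II as one letter, giving (6)!/(3!) = 120.
Hence 420 − 120 = 300.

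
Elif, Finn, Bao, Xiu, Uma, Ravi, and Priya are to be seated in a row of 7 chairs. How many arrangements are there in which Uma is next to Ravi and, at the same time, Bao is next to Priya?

480

Treat {Uma,Ravi} as one block (2 orders) and {Bao,Priya} as another (2 orders).
That leaves 5 units to arrange: 2 × 2 × 5! = 4 × 120 = 480.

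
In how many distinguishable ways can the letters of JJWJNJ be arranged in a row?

JJWJNJ has 6 letters with J appearing 4 times.
So there are 6! / (4!) = 30 distinguishable arrangements.

30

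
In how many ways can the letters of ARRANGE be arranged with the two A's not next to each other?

There are 7!/(2!·2!) = 1260 arrangements of ARRANGE in total.
Arrangements with the A's together: treat AA as one letter, giving (6)!/(2!) = 360.
Subtracting, 1260 − 360 = 900 arrangements keep the A's apart.

900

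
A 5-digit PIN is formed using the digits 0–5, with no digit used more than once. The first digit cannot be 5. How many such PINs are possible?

600

The first digit has 6−1 = 5 choices (anything except 5).
The remaining 4 digits are filled from the other 5 symbols without repetition: 5 × 4 × 3 × 2 = 120.
Total: 5 × 120 = 600.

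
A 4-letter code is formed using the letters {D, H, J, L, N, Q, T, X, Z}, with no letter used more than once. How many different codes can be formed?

3024

With no repetition, fill the 4 letters in order: 9 choices, then 8, down to 6.
9 × 8 × 7 × 6 = 3024.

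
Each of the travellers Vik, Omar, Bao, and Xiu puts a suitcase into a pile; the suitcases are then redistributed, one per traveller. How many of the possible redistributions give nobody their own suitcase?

This is the derangement count D_4: permutations of 4 items with no fixed point.
By inclusion–exclusion this is Σ_{j=0}^{4} (−1)^j C(4,j)·(4−j)!.
Computing: 24 − 24 + 12 − 4 + 1 = 9.

9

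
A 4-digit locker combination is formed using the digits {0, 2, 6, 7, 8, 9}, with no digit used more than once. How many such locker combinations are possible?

360

This is a permutation of 4 out of 6: P(6,4) = 6!/2!.
6 × 5 × 4 × 3 = 360.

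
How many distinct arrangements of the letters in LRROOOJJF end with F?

1680

With the last slot taken by F, it remains to arrange the other 8 letters (LRROOOJJ).
Those 8 letters have J appearing twice, O appearing 3 times, and R appearing twice, giving (8)!/(3!·2!·2!) = 1680.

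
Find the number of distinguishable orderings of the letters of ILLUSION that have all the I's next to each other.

2520

Treat the 2 copies of I as a single block. The multiset to arrange is then {II, L, L, N, O, S, U}, 7 items in all.
That gives (7)!/(2!) = 2520 arrangements.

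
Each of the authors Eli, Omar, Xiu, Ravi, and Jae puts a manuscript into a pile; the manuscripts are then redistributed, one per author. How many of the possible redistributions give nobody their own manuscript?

44

This is the derangement count D_5: permutations of 5 items with no fixed point.
By inclusion–exclusion this is Σ_{j=0}^{5} (−1)^j C(5,j)·(5−j)!.
Computing: 120 − 120 + 60 − 20 + 5 − 1 = 44.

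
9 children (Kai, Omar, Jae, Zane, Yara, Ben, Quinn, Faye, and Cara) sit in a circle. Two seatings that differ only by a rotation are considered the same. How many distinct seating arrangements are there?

Around a circle, 9 distinct people have 9!/9 = (8)! = 40320 rotationally distinct seatings.

40320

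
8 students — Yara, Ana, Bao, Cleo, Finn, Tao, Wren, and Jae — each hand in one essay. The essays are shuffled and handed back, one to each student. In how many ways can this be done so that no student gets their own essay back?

14833

Let Aᵢ be the assignments in which student i gets their own essay. We want the size of the complement of A₁∪…∪A_8.
By inclusion–exclusion this is Σ_{j=0}^{8} (−1)^j C(8,j)·(8−j)!.
Computing: 40320 − 40320 + 20160 − 6720 + 1680 − 336 + 56 − 8 + 1 = 14833.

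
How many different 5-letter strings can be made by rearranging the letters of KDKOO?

30

Letter multiplicities in KDKOO: D×1, K×2, O×2.
The number of distinct arrangements is 5!/(2!·2!) = 120/4 = 30.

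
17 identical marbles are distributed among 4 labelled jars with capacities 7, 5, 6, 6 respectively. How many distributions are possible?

114

Without the upper bounds there are C(20,3) = 1140 ways to split 17 among 4 jars.
Subtract solutions that violate a single cap (substitute x_i' = x_i − (cap_i+1)): x_1 ≥ 8 gives C(12,3) = 220; x_2 ≥ 6 gives C(14,3) = 364; x_3 ≥ 7 gives C(13,3) = 286; x_4 ≥ 7 gives C(13,3) = 286. Together 1156.
Add back pairs where two caps are both exceeded: 20 + 10 + 10 + 35 + 35 + 20 = 130.
By inclusion–exclusion the count is 1140 − 1156 + 130 = 114.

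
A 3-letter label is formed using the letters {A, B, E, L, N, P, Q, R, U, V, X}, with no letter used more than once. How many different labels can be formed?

990

Choose and order 3 of the 11 symbols: the first letter has 11 options, the next 10, then 9.
That product is 11 × 10 × 9 = 990.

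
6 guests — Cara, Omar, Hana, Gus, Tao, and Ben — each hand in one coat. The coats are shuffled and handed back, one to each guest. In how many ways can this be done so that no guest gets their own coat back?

Count assignments avoiding every fixed point. For any j of the 6 guests fixed to their own coat, the other 6−j can be arranged in (6−j)! ways.
By inclusion–exclusion this is Σ_{j=0}^{6} (−1)^j C(6,j)·(6−j)!.
Computing: 720 − 720 + 360 − 120 + 30 − 6 + 1 = 265.

265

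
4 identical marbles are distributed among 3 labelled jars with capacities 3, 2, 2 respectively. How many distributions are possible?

By stars and bars, unrestricted non-negative solutions to x_1+…+x_3 = 4 number C(4+2,2) = 15.
Subtract solutions that violate a single cap (substitute x_i' = x_i − (cap_i+1)): x_1 ≥ 4 gives C(2,2) = 1; x_2 ≥ 3 gives C(3,2) = 3; x_3 ≥ 3 gives C(3,2) = 3. Together 7.
No two caps can be exceeded simultaneously, so the pair terms are all 0.
By inclusion–exclusion the count is 15 − 7 + 0 = 8.

8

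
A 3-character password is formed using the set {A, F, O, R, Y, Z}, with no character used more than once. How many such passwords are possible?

120

With no repetition, fill the 3 characters in order: 6 choices, then 5, down to 4.
6 × 5 × 4 = 120.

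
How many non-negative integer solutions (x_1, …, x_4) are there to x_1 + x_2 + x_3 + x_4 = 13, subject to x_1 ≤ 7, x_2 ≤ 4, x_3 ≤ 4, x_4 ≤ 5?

Ignoring the caps, the number of non-negative solutions to x_1+…+x_4 = 13 is C(16,3) = 560.
Subtract solutions that violate a single cap (substitute x_i' = x_i − (cap_i+1)): x_1 ≥ 8 gives C(8,3) = 56; x_2 ≥ 5 gives C(11,3) = 165; x_3 ≥ 5 gives C(11,3) = 165; x_4 ≥ 6 gives C(10,3) = 120. Together 506.
Add back pairs where two caps are both exceeded: 1 + 1 + 0 + 20 + 10 + 10 = 42.
By inclusion–exclusion the count is 560 − 506 + 42 = 96.

96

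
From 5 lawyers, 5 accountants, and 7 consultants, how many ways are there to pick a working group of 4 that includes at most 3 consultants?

Split by how many consultants are chosen (0 through 3).
Sum: C(7,0)·C(10,4) + C(7,1)·C(10,3) + C(7,2)·C(10,2) + C(7,3)·C(10,1) = 210 + 840 + 945 + 350 = 2345.

2345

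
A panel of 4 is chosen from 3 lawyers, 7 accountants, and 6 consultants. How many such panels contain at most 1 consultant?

Split by how many consultants are chosen (0 through 1).
Sum: C(6,0)·C(10,4) + C(6,1)·C(10,3) = 210 + 720 = 930.

930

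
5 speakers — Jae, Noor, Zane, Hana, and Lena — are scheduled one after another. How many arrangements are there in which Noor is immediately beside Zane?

Glue Noor and Zane into one block (2 internal orders), leaving 4 units to arrange in a row.
That gives 2 × 4! = 2 × 24 = 48.

48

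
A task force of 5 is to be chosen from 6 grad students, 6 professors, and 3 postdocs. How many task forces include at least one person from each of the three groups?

1971

Unrestricted: C(15,5) = 3003 ways to pick any 5 of the 15.
Subtract selections that omit an entire group: no grad students → C(9,5) = 126; no professors → C(9,5) = 126; no postdocs → C(12,5) = 792.
Add back selections omitting two groups (i.e. drawn from a single group): C(6,5) + C(6,5) + C(3,5) = 12.
By inclusion–exclusion: 3003 − 1044 + 12 = 1971.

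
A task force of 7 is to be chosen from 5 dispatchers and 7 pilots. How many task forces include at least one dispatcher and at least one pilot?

791

With no constraint there are C(12,7) = 792 possible selections.
Subtract selections that omit an entire group: no dispatchers → C(7,7) = 1; no pilots → C(5,7) = 0.
Both groups omitted at once is impossible, so 792 − 1 = 791.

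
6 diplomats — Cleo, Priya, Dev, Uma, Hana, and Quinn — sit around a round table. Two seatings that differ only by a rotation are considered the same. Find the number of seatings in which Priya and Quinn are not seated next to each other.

Without the restriction there are (5)! = 120 seatings.
Those with Priya next to Quinn: fuse the pair into one unit and seat 5 units around a circle — 2·(4)! = 48.
Subtracting, 120 − 48 = 72.

72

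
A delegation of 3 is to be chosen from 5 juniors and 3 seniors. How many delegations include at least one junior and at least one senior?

45

With no constraint there are C(8,3) = 56 possible selections.
Selections missing a whole group: no juniors → C(3,3) = 1; no seniors → C(5,3) = 10.
Both groups omitted at once is impossible, so 56 − 11 = 45.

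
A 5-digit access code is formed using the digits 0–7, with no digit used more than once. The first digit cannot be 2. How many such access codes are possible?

5880

The first digit has 8−1 = 7 choices (anything except 2).
The remaining 4 digits are filled from the other 7 symbols without repetition: 7 × 6 × 5 × 4 = 840.
Total: 7 × 840 = 5880.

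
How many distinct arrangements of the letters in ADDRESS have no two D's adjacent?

900

Total arrangements of ADDRESS: 7!/(2!·2!) = 1260.
If the two D's are adjacent, glue them into one block, leaving 6 items to arrange: (6)!/(2!) = 360 ways.
Subtracting, 1260 − 360 = 900 arrangements keep the D's apart.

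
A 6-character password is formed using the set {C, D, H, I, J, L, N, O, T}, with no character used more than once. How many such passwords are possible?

60480

With no repetition, fill the 6 characters in order: 9 choices, then 8, down to 4.
That product is 9 × 8 × 7 × 6 × 5 × 4 = 60480.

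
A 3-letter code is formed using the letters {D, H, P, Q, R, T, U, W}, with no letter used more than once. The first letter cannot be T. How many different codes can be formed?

294

The first letter has 8−1 = 7 choices (anything except T).
The remaining 2 letters are filled from the other 7 symbols without repetition: 7 × 6 = 42.
Total: 7 × 42 = 294.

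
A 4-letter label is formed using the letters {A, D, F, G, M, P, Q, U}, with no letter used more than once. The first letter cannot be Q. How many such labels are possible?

The first letter has 8−1 = 7 choices (anything except Q).
The remaining 3 letters are filled from the other 7 symbols without repetition: 7 × 6 × 5 = 210.
Total: 7 × 210 = 1470.

1470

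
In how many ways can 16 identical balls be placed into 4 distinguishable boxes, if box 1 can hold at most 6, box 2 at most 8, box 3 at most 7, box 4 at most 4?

Without the upper bounds there are C(19,3) = 969 ways to split 16 among 4 boxes.
Subtract solutions that violate a single cap (substitute x_i' = x_i − (cap_i+1)): x_1 ≥ 7 gives C(12,3) = 220; x_2 ≥ 9 gives C(10,3) = 120; x_3 ≥ 8 gives C(11,3) = 165; x_4 ≥ 5 gives C(14,3) = 364. Together 869.
Add back pairs where two caps are both exceeded: 1 + 4 + 35 + 0 + 10 + 20 = 70.
By inclusion–exclusion the count is 969 − 869 + 70 = 170.

170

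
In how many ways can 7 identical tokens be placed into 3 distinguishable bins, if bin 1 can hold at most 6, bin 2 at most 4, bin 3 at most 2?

Ignoring the caps, the number of non-negative solutions to x_1+…+x_3 = 7 is C(9,2) = 36.
Subtract solutions that violate a single cap (substitute x_i' = x_i − (cap_i+1)): x_1 ≥ 7 gives C(2,2) = 1; x_2 ≥ 5 gives C(4,2) = 6; x_3 ≥ 3 gives C(6,2) = 15. Together 22.
No two caps can be exceeded simultaneously, so the pair terms are all 0.
By inclusion–exclusion the count is 36 − 22 + 0 = 14.

14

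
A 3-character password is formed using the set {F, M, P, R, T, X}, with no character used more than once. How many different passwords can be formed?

120

This is a permutation of 3 out of 6: P(6,3) = 6!/3!.
That product is 6 × 5 × 4 = 120.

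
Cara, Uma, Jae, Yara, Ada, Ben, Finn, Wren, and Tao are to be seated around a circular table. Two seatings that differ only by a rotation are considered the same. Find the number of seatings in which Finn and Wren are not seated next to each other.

30240

Without the restriction there are (8)! = 40320 seatings.
Those with Finn next to Wren: fuse the pair into one unit and seat 8 units around a circle — 2·(7)! = 10080.
Subtracting, 40320 − 10080 = 30240.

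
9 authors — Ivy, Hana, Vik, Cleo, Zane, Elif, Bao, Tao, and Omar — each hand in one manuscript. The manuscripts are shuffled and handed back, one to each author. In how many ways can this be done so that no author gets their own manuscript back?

Let Aᵢ be the assignments in which author i gets their own manuscript. We want the size of the complement of A₁∪…∪A_9.
By inclusion–exclusion this is Σ_{j=0}^{9} (−1)^j C(9,j)·(9−j)!.
Computing: 362880 − 362880 + 181440 − 60480 + 15120 − 3024 + 504 − 72 + 9 − 1 = 133496.

133496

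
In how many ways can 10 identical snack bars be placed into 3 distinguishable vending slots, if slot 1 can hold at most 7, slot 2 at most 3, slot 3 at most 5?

18

By stars and bars, unrestricted non-negative solutions to x_1+…+x_3 = 10 number C(10+2,2) = 66.
Subtract solutions that violate a single cap (substitute x_i' = x_i − (cap_i+1)): x_1 ≥ 8 gives C(4,2) = 6; x_2 ≥ 4 gives C(8,2) = 28; x_3 ≥ 6 gives C(6,2) = 15. Together 49.
Add back pairs where two caps are both exceeded: 0 + 0 + 1 = 1.
By inclusion–exclusion the count is 66 − 49 + 1 = 18.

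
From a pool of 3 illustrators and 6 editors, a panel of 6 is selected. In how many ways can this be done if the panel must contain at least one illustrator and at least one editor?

Unrestricted: C(9,6) = 84 ways to pick any 6 of the 9.
Selections missing a whole group: no illustrators → C(6,6) = 1; no editors → C(3,6) = 0.
Both groups omitted at once is impossible, so 84 − 1 = 83.

83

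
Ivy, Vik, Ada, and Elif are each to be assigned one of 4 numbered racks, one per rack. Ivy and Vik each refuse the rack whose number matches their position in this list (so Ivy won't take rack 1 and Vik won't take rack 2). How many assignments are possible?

Let Aᵢ (for i ∈ {1, 2}) be the placements that put person i in their forbidden rack. Any j of these fix j positions, leaving (4−j)! ways to fill the rest, and there are C(2,j) ways to pick which j.
By inclusion–exclusion, the number of valid placements is Σ_{j=0}^{2} (−1)^j C(2,j)·(4−j)!.
Computing: 24 − 12 + 2 = 14.

14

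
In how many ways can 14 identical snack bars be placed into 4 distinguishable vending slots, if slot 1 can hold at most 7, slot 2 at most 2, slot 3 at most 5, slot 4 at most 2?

10

By stars and bars, unrestricted non-negative solutions to x_1+…+x_4 = 14 number C(14+3,3) = 680.
Subtract solutions that violate a single cap (substitute x_i' = x_i − (cap_i+1)): x_1 ≥ 8 gives C(9,3) = 84; x_2 ≥ 3 gives C(14,3) = 364; x_3 ≥ 6 gives C(11,3) = 165; x_4 ≥ 3 gives C(14,3) = 364. Together 977.
Add back pairs where two caps are both exceeded: 20 + 1 + 20 + 56 + 165 + 56 = 318.
Subtract triples: 0 + 1 + 0 + 10 = 11.
By inclusion–exclusion the count is 680 − 977 + 318 − 11 = 10.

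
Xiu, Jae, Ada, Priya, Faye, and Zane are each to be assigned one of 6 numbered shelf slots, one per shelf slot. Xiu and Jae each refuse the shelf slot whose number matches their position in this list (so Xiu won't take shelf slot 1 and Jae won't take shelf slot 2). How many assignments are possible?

Let Aᵢ (for i ∈ {1, 2}) be the placements that put person i in their forbidden shelf slot. Any j of these fix j positions, leaving (6−j)! ways to fill the rest, and there are C(2,j) ways to pick which j.
By inclusion–exclusion, the number of valid placements is Σ_{j=0}^{2} (−1)^j C(2,j)·(6−j)!.
Computing: 720 − 240 + 24 = 504.

504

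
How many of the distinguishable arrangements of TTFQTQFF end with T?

210

Fix T in the last position and arrange the remaining 7 letters.
Those 7 letters have F appearing 3 times, Q appearing twice, and T appearing twice, giving (7)!/(3!·2!·2!) = 210.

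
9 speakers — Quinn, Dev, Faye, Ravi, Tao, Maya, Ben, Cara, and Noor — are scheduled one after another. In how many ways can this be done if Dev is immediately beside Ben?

80640

Glue Dev and Ben into one block (2 internal orders), leaving 8 units to arrange in a row.
That gives 2 × 8! = 2 × 40320 = 80640.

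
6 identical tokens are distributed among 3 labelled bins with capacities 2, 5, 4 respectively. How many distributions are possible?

14

By stars and bars, unrestricted non-negative solutions to x_1+…+x_3 = 6 number C(6+2,2) = 28.
Subtract solutions that violate a single cap (substitute x_i' = x_i − (cap_i+1)): x_1 ≥ 3 gives C(5,2) = 10; x_2 ≥ 6 gives C(2,2) = 1; x_3 ≥ 5 gives C(3,2) = 3. Together 14.
No two caps can be exceeded simultaneously, so the pair terms are all 0.
By inclusion–exclusion the count is 28 − 14 + 0 = 14.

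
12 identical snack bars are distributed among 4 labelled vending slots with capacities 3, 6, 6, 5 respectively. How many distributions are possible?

112

Ignoring the caps, the number of non-negative solutions to x_1+…+x_4 = 12 is C(15,3) = 455.
Subtract solutions that violate a single cap (substitute x_i' = x_i − (cap_i+1)): x_1 ≥ 4 gives C(11,3) = 165; x_2 ≥ 7 gives C(8,3) = 56; x_3 ≥ 7 gives C(8,3) = 56; x_4 ≥ 6 gives C(9,3) = 84. Together 361.
Add back pairs where two caps are both exceeded: 4 + 4 + 10 + 0 + 0 + 0 = 18.
By inclusion–exclusion the count is 455 − 361 + 18 = 112.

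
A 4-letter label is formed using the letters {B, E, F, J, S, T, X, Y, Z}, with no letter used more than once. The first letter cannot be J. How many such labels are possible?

The first letter has 9−1 = 8 choices (anything except J).
The remaining 3 letters are filled from the other 8 symbols without repetition: 8 × 7 × 6 = 336.
Total: 8 × 336 = 2688.

2688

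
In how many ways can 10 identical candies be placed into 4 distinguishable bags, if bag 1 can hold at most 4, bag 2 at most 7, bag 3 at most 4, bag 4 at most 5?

130

Ignoring the caps, the number of non-negative solutions to x_1+…+x_4 = 10 is C(13,3) = 286.
Subtract solutions that violate a single cap (substitute x_i' = x_i − (cap_i+1)): x_1 ≥ 5 gives C(8,3) = 56; x_2 ≥ 8 gives C(5,3) = 10; x_3 ≥ 5 gives C(8,3) = 56; x_4 ≥ 6 gives C(7,3) = 35. Together 157.
Add back pairs where two caps are both exceeded: 0 + 1 + 0 + 0 + 0 + 0 = 1.
By inclusion–exclusion the count is 286 − 157 + 1 = 130.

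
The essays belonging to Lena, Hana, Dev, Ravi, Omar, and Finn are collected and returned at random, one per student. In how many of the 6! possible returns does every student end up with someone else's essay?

265

Let Aᵢ be the assignments in which student i gets their own essay. We want the size of the complement of A₁∪…∪A_6.
By inclusion–exclusion this is Σ_{j=0}^{6} (−1)^j C(6,j)·(6−j)!.
Computing: 720 − 720 + 360 − 120 + 30 − 6 + 1 = 265.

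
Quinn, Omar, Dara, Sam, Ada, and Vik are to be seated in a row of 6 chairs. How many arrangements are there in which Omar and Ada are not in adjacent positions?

480

Of the 6! = 720 arrangements, those with Omar and Ada adjacent number 2 × 5! = 240 (treat the pair as a block with 2 internal orders).
So 720 − 240 = 480 arrangements keep them apart.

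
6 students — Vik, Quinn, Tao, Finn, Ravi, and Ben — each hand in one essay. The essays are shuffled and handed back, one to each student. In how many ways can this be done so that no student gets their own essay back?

265

Let Aᵢ be the assignments in which student i gets their own essay. We want the size of the complement of A₁∪…∪A_6.
By inclusion–exclusion this is Σ_{j=0}^{6} (−1)^j C(6,j)·(6−j)!.
Computing: 720 − 720 + 360 − 120 + 30 − 6 + 1 = 265.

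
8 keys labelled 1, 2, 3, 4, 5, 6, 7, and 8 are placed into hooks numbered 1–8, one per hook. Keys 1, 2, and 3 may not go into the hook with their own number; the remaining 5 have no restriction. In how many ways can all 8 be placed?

27240

Let Aᵢ (for i ∈ {1, 2, 3}) be the placements that put key i in its forbidden hook. Any j of these fix j positions, leaving (8−j)! ways to fill the rest, and there are C(3,j) ways to pick which j.
By inclusion–exclusion, the number of valid placements is Σ_{j=0}^{3} (−1)^j C(3,j)·(8−j)!.
Computing: 40320 − 15120 + 2160 − 120 = 27240.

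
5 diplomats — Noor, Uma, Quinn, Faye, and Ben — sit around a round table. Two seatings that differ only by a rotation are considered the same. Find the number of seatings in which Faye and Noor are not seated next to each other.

All circular seatings of 5 people number (4)! = 24.
Those with Faye next to Noor: fuse the pair into one unit and seat 4 units around a circle — 2·(3)! = 12.
Subtracting, 24 − 12 = 12.

12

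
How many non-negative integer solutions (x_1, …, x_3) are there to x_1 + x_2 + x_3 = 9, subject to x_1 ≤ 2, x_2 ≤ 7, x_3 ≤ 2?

6

Without the upper bounds there are C(11,2) = 55 ways to split 9 among 3 variables.
Subtract solutions that violate a single cap (substitute x_i' = x_i − (cap_i+1)): x_1 ≥ 3 gives C(8,2) = 28; x_2 ≥ 8 gives C(3,2) = 3; x_3 ≥ 3 gives C(8,2) = 28. Together 59.
Add back pairs where two caps are both exceeded: 0 + 10 + 0 = 10.
By inclusion–exclusion the count is 55 − 59 + 10 = 6.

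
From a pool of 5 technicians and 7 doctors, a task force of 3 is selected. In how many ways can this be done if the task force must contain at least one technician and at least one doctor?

175

Total 3-person selections from all 12: C(12,3) = 220.
Subtract selections that omit an entire group: no technicians → C(7,3) = 35; no doctors → C(5,3) = 10.
Both groups omitted at once is impossible, so 220 − 45 = 175.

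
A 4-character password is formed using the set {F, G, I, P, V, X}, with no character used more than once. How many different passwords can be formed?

360

Choose and order 4 of the 6 symbols: the first character has 6 options, the next 5, then 4, 3.
6 × 5 × 4 × 3 = 360.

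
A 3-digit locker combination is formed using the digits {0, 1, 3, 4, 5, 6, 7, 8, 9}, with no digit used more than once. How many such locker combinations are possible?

This is a permutation of 3 out of 9: P(9,3) = 9!/6!.
That product is 9 × 8 × 7 = 504.

504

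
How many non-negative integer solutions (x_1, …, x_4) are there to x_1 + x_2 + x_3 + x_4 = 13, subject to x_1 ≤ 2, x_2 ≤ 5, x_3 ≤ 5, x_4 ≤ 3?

10

Without the upper bounds there are C(16,3) = 560 ways to split 13 among 4 variables.
Subtract solutions that violate a single cap (substitute x_i' = x_i − (cap_i+1)): x_1 ≥ 3 gives C(13,3) = 286; x_2 ≥ 6 gives C(10,3) = 120; x_3 ≥ 6 gives C(10,3) = 120; x_4 ≥ 4 gives C(12,3) = 220. Together 746.
Add back pairs where two caps are both exceeded: 35 + 35 + 84 + 4 + 20 + 20 = 198.
Subtract triples: 0 + 1 + 1 + 0 = 2.
By inclusion–exclusion the count is 560 − 746 + 198 − 2 = 10.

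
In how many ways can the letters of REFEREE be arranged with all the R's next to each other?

Treat the 2 copies of R as a single block. The multiset to arrange is then {RR, E, E, E, E, F}, 6 items in all.
That gives (6)!/(4!) = 30 arrangements.

30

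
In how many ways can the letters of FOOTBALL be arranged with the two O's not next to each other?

7560

There are 8!/(2!·2!) = 10080 arrangements of FOOTBALL in total.
Arrangements with the O's together: treat OO as one letter, giving (7)!/(2!) = 2520.
Subtracting, 10080 − 2520 = 7560 arrangements keep the O's apart.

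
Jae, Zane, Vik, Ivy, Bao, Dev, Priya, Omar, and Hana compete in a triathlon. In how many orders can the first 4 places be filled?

3024

This is an ordered selection of 4 from 9: P(9,4).
That gives 9 × 8 × 7 × 6 = 3024.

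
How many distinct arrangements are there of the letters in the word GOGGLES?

The 7 letters of GOGGLES have repeats: G appearing 3 times.
The number of distinct arrangements is 7!/(3!) = 5040/6 = 840.

840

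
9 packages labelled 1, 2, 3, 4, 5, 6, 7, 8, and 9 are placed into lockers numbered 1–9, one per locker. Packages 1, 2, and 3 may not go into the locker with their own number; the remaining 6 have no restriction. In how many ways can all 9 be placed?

256320

Let Aᵢ (for i ∈ {1, 2, 3}) be the placements that put package i in its forbidden locker. Any j of these fix j positions, leaving (9−j)! ways to fill the rest, and there are C(3,j) ways to pick which j.
By inclusion–exclusion, the number of valid placements is Σ_{j=0}^{3} (−1)^j C(3,j)·(9−j)!.
Computing: 362880 − 120960 + 15120 − 720 = 256320.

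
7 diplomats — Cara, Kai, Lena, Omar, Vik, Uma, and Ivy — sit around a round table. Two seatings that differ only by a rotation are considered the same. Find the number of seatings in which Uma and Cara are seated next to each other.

Glue Uma and Cara into a block (2 internal orders). Seating 6 units around a circle gives (5)! arrangements.
So 2 × (5)! = 2 × 120 = 240.

240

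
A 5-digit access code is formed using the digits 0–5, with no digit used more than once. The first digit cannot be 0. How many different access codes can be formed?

The first digit has 6−1 = 5 choices (anything except 0).
The remaining 4 digits are filled from the other 5 symbols without repetition: 5 × 4 × 3 × 2 = 120.
Total: 5 × 120 = 600.

600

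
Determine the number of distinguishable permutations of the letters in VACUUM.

360

VACUUM has 6 letters with U appearing twice.
So there are 6! / (2!) = 360 distinguishable arrangements.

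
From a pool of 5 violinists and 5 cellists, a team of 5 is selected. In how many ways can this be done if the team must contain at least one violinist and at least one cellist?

250

With no constraint there are C(10,5) = 252 possible selections.
Subtract selections that omit an entire group: no violinists → C(5,5) = 1; no cellists → C(5,5) = 1.
Both groups omitted at once is impossible, so 252 − 2 = 250.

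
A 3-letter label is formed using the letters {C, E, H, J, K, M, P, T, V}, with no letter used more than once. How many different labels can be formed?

504

Choose and order 3 of the 9 symbols: the first letter has 9 options, the next 8, then 7.
9 × 8 × 7 = 504.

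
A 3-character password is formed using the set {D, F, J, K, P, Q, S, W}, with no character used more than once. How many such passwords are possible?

336

Choose and order 3 of the 8 symbols: the first character has 8 options, the next 7, then 6.
That product is 8 × 7 × 6 = 336.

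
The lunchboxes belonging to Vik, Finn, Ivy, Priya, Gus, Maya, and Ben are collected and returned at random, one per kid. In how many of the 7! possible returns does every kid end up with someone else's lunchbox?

Count assignments avoiding every fixed point. For any j of the 7 kids fixed to their own lunchbox, the other 7−j can be arranged in (7−j)! ways.
By inclusion–exclusion this is Σ_{j=0}^{7} (−1)^j C(7,j)·(7−j)!.
Computing: 5040 − 5040 + 2520 − 840 + 210 − 42 + 7 − 1 = 1854.

1854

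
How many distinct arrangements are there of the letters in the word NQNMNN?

Letter multiplicities in NQNMNN: M×1, N×4, Q×1.
So there are 6! / (4!) = 30 distinguishable arrangements.

30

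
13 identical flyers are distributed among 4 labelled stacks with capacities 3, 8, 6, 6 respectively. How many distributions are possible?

158

Without the upper bounds there are C(16,3) = 560 ways to split 13 among 4 stacks.
Subtract solutions that violate a single cap (substitute x_i' = x_i − (cap_i+1)): x_1 ≥ 4 gives C(12,3) = 220; x_2 ≥ 9 gives C(7,3) = 35; x_3 ≥ 7 gives C(9,3) = 84; x_4 ≥ 7 gives C(9,3) = 84. Together 423.
Add back pairs where two caps are both exceeded: 1 + 10 + 10 + 0 + 0 + 0 = 21.
By inclusion–exclusion the count is 560 − 423 + 21 = 158.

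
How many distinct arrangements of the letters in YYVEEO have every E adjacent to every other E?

Treat the 2 copies of E as a single block. The multiset to arrange is then {EE, O, V, Y, Y}, 5 items in all.
That gives (5)!/(2!) = 60 arrangements.

60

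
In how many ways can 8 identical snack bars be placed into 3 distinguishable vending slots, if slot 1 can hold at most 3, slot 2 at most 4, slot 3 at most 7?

Ignoring the caps, the number of non-negative solutions to x_1+…+x_3 = 8 is C(10,2) = 45.
Subtract solutions that violate a single cap (substitute x_i' = x_i − (cap_i+1)): x_1 ≥ 4 gives C(6,2) = 15; x_2 ≥ 5 gives C(5,2) = 10; x_3 ≥ 8 gives C(2,2) = 1. Together 26.
No two caps can be exceeded simultaneously, so the pair terms are all 0.
By inclusion–exclusion the count is 45 − 26 + 0 = 19.

19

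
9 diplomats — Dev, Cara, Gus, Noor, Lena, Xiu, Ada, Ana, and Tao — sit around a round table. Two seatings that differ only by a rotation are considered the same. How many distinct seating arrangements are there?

40320

Around a circle, 9 distinct people have 9!/9 = (8)! = 40320 rotationally distinct seatings.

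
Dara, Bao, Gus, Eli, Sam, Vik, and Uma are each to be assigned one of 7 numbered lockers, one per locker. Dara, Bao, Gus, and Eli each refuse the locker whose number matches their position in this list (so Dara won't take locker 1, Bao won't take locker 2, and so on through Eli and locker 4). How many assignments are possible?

Let Aᵢ (for 1 ≤ i ≤ 4) be the placements that put person i in their forbidden locker. Any j of these fix j positions, leaving (7−j)! ways to fill the rest, and there are C(4,j) ways to pick which j.
By inclusion–exclusion, the number of valid placements is Σ_{j=0}^{4} (−1)^j C(4,j)·(7−j)!.
Computing: 5040 − 2880 + 720 − 96 + 6 = 2790.

2790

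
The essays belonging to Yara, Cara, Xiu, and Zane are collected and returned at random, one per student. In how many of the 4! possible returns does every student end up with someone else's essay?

9

Count assignments avoiding every fixed point. For any j of the 4 students fixed to their own essay, the other 4−j can be arranged in (4−j)! ways.
By inclusion–exclusion this is Σ_{j=0}^{4} (−1)^j C(4,j)·(4−j)!.
Computing: 24 − 24 + 12 − 4 + 1 = 9.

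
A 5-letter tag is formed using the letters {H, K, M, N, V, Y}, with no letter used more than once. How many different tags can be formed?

720

This is a permutation of 5 out of 6: P(6,5) = 6!/1!.
That product is 6 × 5 × 4 × 3 × 2 = 720.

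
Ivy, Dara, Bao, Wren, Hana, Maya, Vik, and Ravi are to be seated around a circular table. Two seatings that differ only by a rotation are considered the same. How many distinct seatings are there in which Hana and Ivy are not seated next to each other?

3600

All circular seatings of 8 people number (7)! = 5040.
Seatings with Hana beside Ivy: treat them as a block with 2 internal orders, giving 2 × (6)! = 1440.
Subtracting, 5040 − 1440 = 3600.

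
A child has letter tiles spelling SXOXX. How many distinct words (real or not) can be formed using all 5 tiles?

20

SXOXX has 5 letters with X appearing 3 times.
Dividing 5! = 120 by 3! = 6 for the repeated letters gives 20.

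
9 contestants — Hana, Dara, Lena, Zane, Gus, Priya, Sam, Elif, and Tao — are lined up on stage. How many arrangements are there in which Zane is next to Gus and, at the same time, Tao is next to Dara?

Treat {Zane,Gus} as one block (2 orders) and {Tao,Dara} as another (2 orders).
That leaves 7 units to arrange: 2 × 2 × 7! = 4 × 5040 = 20160.

20160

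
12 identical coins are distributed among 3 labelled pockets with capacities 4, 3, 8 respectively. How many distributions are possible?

10

Ignoring the caps, the number of non-negative solutions to x_1+…+x_3 = 12 is C(14,2) = 91.
Subtract solutions that violate a single cap (substitute x_i' = x_i − (cap_i+1)): x_1 ≥ 5 gives C(9,2) = 36; x_2 ≥ 4 gives C(10,2) = 45; x_3 ≥ 9 gives C(5,2) = 10. Together 91.
Add back pairs where two caps are both exceeded: 10 + 0 + 0 = 10.
By inclusion–exclusion the count is 91 − 91 + 10 = 10.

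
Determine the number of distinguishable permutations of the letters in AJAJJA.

20

AJAJJA has 6 letters with A appearing 3 times and J appearing 3 times.
So there are 6! / (3!·3!) = 20 distinguishable arrangements.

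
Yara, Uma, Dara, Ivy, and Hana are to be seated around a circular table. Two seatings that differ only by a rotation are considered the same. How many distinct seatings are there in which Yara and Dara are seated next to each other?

12

Treat {Yara, Dara} as one unit (2 internal orders) and seat the resulting 4 units around the table: (3)! circular arrangements.
So 2 × (3)! = 2 × 6 = 12.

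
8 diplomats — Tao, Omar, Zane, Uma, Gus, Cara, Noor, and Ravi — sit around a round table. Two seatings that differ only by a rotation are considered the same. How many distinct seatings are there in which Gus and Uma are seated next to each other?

1440

Glue Gus and Uma into a block (2 internal orders). Seating 7 units around a circle gives (6)! arrangements.
So 2 × (6)! = 2 × 720 = 1440.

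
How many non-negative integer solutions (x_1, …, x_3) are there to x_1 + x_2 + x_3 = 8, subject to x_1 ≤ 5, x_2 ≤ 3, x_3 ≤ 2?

Without the upper bounds there are C(10,2) = 45 ways to split 8 among 3 variables.
Subtract solutions that violate a single cap (substitute x_i' = x_i − (cap_i+1)): x_1 ≥ 6 gives C(4,2) = 6; x_2 ≥ 4 gives C(6,2) = 15; x_3 ≥ 3 gives C(7,2) = 21. Together 42.
Add back pairs where two caps are both exceeded: 0 + 0 + 3 = 3.
By inclusion–exclusion the count is 45 − 42 + 3 = 6.

6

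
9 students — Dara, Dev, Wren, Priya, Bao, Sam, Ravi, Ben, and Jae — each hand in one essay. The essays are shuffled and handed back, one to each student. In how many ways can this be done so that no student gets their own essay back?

Count assignments avoiding every fixed point. For any j of the 9 students fixed to their own essay, the other 9−j can be arranged in (9−j)! ways.
By inclusion–exclusion this is Σ_{j=0}^{9} (−1)^j C(9,j)·(9−j)!.
Computing: 362880 − 362880 + 181440 − 60480 + 15120 − 3024 + 504 − 72 + 9 − 1 = 133496.

133496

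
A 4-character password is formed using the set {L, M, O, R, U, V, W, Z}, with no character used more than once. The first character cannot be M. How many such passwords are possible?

The first character has 8−1 = 7 choices (anything except M).
The remaining 3 characters are filled from the other 7 symbols without repetition: 7 × 6 × 5 = 210.
Total: 7 × 210 = 1470.

1470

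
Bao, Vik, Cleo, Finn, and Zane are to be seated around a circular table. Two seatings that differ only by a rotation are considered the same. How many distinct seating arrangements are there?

Seat Bao anywhere (absorbing the rotational symmetry), then permute the other 4: (4)! = 24.

24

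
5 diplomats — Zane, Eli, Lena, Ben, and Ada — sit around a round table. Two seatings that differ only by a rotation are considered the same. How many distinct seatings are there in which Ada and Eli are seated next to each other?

12

Treat {Ada, Eli} as one unit (2 internal orders) and seat the resulting 4 units around the table: (3)! circular arrangements.
So 2 × (3)! = 2 × 6 = 12.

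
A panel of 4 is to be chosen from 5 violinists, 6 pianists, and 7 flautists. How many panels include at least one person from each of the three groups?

Unrestricted: C(18,4) = 3060 ways to pick any 4 of the 18.
Subtract selections that omit an entire group: no violinists → C(13,4) = 715; no pianists → C(12,4) = 495; no flautists → C(11,4) = 330.
Add back selections omitting two groups (i.e. drawn from a single group): C(5,4) + C(6,4) + C(7,4) = 55.
By inclusion–exclusion: 3060 − 1540 + 55 = 1575.

1575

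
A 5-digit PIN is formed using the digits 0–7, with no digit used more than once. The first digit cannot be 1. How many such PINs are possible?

5880

The first digit has 8−1 = 7 choices (anything except 1).
The remaining 4 digits are filled from the other 7 symbols without repetition: 7 × 6 × 5 × 4 = 840.
Total: 7 × 840 = 5880.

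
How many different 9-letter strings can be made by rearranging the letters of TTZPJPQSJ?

Letter multiplicities in TTZPJPQSJ: J×2, P×2, Q×1, S×1, T×2, Z×1.
The number of distinct arrangements is 9!/(2!·2!·2!) = 362880/8 = 45360.

45360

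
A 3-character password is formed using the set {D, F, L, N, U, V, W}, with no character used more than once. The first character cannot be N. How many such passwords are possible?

The first character has 7−1 = 6 choices (anything except N).
The remaining 2 characters are filled from the other 6 symbols without repetition: 6 × 5 = 30.
Total: 6 × 30 = 180.

180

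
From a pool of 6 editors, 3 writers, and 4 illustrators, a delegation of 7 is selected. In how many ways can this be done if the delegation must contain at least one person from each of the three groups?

Total 7-person selections from all 13: C(13,7) = 1716.
Selections missing a whole group: no editors → C(7,7) = 1; no writers → C(10,7) = 120; no illustrators → C(9,7) = 36.
Add back selections omitting two groups (i.e. drawn from a single group): C(6,7) + C(3,7) + C(4,7) = 0.
By inclusion–exclusion: 1716 − 157 + 0 = 1559.

1559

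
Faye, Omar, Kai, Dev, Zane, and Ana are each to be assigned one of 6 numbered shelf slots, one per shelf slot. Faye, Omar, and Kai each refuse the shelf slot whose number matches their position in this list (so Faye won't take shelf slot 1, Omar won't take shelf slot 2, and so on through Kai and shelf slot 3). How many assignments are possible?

426

Let Aᵢ (for i ∈ {1, 2, 3}) be the placements that put person i in their forbidden shelf slot. Any j of these fix j positions, leaving (6−j)! ways to fill the rest, and there are C(3,j) ways to pick which j.
By inclusion–exclusion, the number of valid placements is Σ_{j=0}^{3} (−1)^j C(3,j)·(6−j)!.
Computing: 720 − 360 + 72 − 6 = 426.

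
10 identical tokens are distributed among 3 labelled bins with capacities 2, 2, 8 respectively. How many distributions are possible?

6

Ignoring the caps, the number of non-negative solutions to x_1+…+x_3 = 10 is C(12,2) = 66.
Subtract solutions that violate a single cap (substitute x_i' = x_i − (cap_i+1)): x_1 ≥ 3 gives C(9,2) = 36; x_2 ≥ 3 gives C(9,2) = 36; x_3 ≥ 9 gives C(3,2) = 3. Together 75.
Add back pairs where two caps are both exceeded: 15 + 0 + 0 = 15.
By inclusion–exclusion the count is 66 − 75 + 15 = 6.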